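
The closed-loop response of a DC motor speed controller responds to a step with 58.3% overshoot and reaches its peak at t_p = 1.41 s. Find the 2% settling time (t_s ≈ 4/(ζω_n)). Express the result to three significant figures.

From the overshoot, ζ = −ln(OS)/√(π²+ln²(OS)) = 0.169.
t_p = π/ω_d ⇒ ω_d = 2.23 rad/s; then ω_n = ω_d/√(1−ζ²) = 2.26 rad/s.
t_s ≈ 4/(ζω_n) = 4/(0.169·2.26) = 10.5 s.

t_s ≈ 10.5 s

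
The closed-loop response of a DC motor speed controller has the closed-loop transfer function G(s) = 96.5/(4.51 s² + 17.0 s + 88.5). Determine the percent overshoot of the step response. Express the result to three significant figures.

%OS ≈ 22.8%

Dividing through by 4.51: denominator becomes s² + 3.769 s + 19.62.
So ω_n = √19.62 = 4.43 rad/s and ζ = 3.769/(2·4.43) = 0.425.
%OS = 100 e^{−πζ/√(1−ζ²)} with ζ = 0.425 gives 22.8%.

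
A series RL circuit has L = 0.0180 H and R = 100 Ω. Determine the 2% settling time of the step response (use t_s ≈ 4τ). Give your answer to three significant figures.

t_s ≈ 0.000720 s

τ = L/R = 0.0180/100 = 0.000180 s.
t_s ≈ 4τ = 0.000720 s.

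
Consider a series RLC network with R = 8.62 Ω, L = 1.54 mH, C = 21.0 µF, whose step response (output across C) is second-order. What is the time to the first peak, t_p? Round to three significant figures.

For a series RLC circuit (capacitor voltage as output), ω_n = 1/√(LC) = 1/√(1.54 mH · 21.0 µF) = 5560 rad/s.
ζ = (R/2)·√(C/L) = (8.62/2)·√(21.0 µF/1.54 mH) = 0.503.
ω_d = ω_n√(1−ζ²) = 4810 rad/s. t_p = π/ω_d = 0.000654 s.

t_p ≈ 0.000654 s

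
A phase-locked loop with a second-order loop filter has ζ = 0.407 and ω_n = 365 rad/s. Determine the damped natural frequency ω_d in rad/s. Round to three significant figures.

ω_d ≈ 333 rad/s

ω_d = ω_n√(1−ζ²) = 365·√0.834 = 333 rad/s.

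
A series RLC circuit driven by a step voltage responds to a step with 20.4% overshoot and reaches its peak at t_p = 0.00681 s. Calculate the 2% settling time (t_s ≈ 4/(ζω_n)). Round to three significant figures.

ζ from %OS: ζ = |ln 0.204|/√(π²+ln²0.204) = 0.451.
From t_p = π/ω_d, ω_d = π/0.00681 = 461 rad/s, so ω_n = ω_d/√(1−ζ²) = 517 rad/s.
t_s ≈ 4/(ζω_n) = 4/(0.451·517) = 0.0171 s.

t_s ≈ 0.0171 s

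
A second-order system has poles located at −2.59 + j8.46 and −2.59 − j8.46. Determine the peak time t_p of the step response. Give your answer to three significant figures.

t_p = π/ω_d with ω_d = 8.46 (the imaginary part), so t_p = 0.371 s.

t_p ≈ 0.371 s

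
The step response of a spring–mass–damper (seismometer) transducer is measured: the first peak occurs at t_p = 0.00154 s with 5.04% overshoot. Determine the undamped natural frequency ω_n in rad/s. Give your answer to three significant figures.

ω_n ≈ 2820 rad/s

ζ from %OS: ζ = |ln 0.0504|/√(π²+ln²0.0504) = 0.689.
From t_p = π/ω_d, ω_d = π/0.00154 = 2040 rad/s, so ω_n = ω_d/√(1−ζ²) = 2820 rad/s.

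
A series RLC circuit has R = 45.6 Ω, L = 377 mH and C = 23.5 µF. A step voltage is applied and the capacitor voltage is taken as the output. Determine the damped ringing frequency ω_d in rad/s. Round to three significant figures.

ω_d ≈ 330 rad/s

For a series RLC circuit (capacitor voltage as output), ω_n = 1/√(LC) = 1/√(377 mH · 23.5 µF) = 336 rad/s.
ζ = (R/2)·√(C/L) = (45.6/2)·√(23.5 µF/377 mH) = 0.180.
ω_d = ω_n√(1−ζ²) = 330 rad/s.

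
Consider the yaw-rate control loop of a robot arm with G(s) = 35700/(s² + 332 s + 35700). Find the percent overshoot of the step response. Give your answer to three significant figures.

Comparing the denominator to s² + 2ζω_n s + ω_n²: ω_n = √35700 = 189 rad/s, and 2ζω_n = 332 so ζ = 332/(2·189) = 0.879.
%OS = 100·exp(−πζ/√(1−ζ²)) = 0.309%.

%OS ≈ 0.309%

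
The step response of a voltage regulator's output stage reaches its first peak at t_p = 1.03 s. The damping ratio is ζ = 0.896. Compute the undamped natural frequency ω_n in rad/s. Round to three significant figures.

Peak time t_p = π/ω_d, so ω_d = π/t_p = π/1.03 = 3.05 rad/s.
ω_n = ω_d/√(1−ζ²) = 3.05/√0.197 = 6.87 rad/s.

ω_n ≈ 6.87 rad/s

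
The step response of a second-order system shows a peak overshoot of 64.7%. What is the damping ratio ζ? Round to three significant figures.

ζ ≈ 0.137

From %OS = 100·exp(−πζ/√(1−ζ²)), invert to get ζ = −ln(OS)/√(π² + ln²(OS)) with OS = 0.647.
−ln 0.647 = 0.4354, so ζ = 0.4354/√(π² + 0.1896) = 0.137.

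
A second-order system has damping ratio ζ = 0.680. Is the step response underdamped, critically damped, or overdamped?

underdamped

Since ζ = 0.680 < 1, the system is underdamped.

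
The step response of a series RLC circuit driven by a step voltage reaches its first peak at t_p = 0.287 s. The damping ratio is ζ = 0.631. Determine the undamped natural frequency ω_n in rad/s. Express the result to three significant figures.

ω_n ≈ 14.1 rad/s

Peak time t_p = π/ω_d, so ω_d = π/t_p = π/0.287 = 10.9 rad/s.
ω_n = ω_d/√(1−ζ²) = 10.9/√0.602 = 14.1 rad/s.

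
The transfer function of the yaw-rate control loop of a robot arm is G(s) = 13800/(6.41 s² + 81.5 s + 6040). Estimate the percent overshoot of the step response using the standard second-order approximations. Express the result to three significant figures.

Dividing through by 6.41: denominator becomes s² + 12.71 s + 942.3.
So ω_n = √942.3 = 30.7 rad/s and ζ = 12.71/(2·30.7) = 0.207.
%OS = 100 e^{−πζ/√(1−ζ²)} with ζ = 0.207 gives 51.4%.

%OS ≈ 51.4%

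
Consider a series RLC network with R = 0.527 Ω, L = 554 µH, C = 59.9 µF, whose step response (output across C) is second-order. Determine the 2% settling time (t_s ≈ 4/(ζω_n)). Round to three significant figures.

For a series RLC circuit (capacitor voltage as output), ω_n = 1/√(LC) = 1/√(554 µH · 59.9 µF) = 5490 rad/s.
ζ = (R/2)·√(C/L) = (0.527/2)·√(59.9 µF/554 µH) = 0.0866.
t_s ≈ 4/(ζω_n) = 0.00841 s.

t_s ≈ 0.00841 s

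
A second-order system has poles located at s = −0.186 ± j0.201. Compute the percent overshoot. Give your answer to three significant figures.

%OS ≈ 5.46%

The poles are at −σ ± jω_d with σ = 0.186 and ω_d = 0.201, so ω_n = √(σ²+ω_d²) = 0.274 rad/s and ζ = σ/ω_n = 0.679.
Overshoot: exp(−π·0.679/√(1−0.679²)) = 0.0546, i.e. 5.46%.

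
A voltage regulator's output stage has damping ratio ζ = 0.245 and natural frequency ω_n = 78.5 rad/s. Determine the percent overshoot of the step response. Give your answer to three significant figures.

For an underdamped second-order system, %OS = 100·exp(−πζ/√(1−ζ²)).
πζ/√(1−ζ²) = π·0.245/√(1−0.0600) = 0.7939, so %OS = 100·e^(−0.7939) = 45.2%.

%OS ≈ 45.2%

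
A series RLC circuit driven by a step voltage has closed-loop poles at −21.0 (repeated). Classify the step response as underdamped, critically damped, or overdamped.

critically damped

Since there is a repeated negative-real pole, the response is critically damped.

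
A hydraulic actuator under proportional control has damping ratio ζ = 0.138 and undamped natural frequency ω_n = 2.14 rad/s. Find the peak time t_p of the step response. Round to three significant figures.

The damped frequency is ω_d = ω_n√(1−ζ²) = 2.14·√(1−0.0190) = 2.12 rad/s.
Peak time t_p = π/ω_d = π/2.12 = 1.48 s.

t_p ≈ 1.48 s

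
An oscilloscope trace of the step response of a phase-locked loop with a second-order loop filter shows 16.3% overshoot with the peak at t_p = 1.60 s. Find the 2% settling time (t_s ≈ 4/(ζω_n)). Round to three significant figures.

t_s ≈ 3.53 s

The overshoot fixes ζ = −ln(OS)/√(π²+ln²(OS)) = 0.500.
t_p = π/ω_d ⇒ ω_d = 1.96 rad/s; then ω_n = ω_d/√(1−ζ²) = 2.27 rad/s.
t_s ≈ 4/(ζω_n) = 4/(0.500·2.27) = 3.53 s.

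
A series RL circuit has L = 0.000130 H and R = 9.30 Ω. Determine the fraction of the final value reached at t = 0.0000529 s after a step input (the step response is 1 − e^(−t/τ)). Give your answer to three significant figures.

τ = L/R = 0.000130/9.30 = 0.0000140 s.
y(t)/y_∞ = 1 − e^(−t/τ) = 1 − e^(−0.0000529/0.0000140) = 1 − e^(−3.78) = 0.977.

y/y_∞ ≈ 0.977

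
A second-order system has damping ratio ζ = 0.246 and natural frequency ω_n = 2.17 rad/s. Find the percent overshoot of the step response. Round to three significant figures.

%OS ≈ 45.1%

For an underdamped second-order system, %OS = 100·exp(−πζ/√(1−ζ²)).
πζ/√(1−ζ²) = π·0.246/√(1−0.0605) = 0.7973, so %OS = 100·e^(−0.7973) = 45.1%.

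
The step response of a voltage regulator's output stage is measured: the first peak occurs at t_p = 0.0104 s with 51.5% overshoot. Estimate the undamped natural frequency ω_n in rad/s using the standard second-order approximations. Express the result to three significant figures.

The overshoot fixes ζ = −ln(OS)/√(π²+ln²(OS)) = 0.207.
t_p = π/ω_d ⇒ ω_d = 302 rad/s; then ω_n = ω_d/√(1−ζ²) = 309 rad/s.

ω_n ≈ 309 rad/s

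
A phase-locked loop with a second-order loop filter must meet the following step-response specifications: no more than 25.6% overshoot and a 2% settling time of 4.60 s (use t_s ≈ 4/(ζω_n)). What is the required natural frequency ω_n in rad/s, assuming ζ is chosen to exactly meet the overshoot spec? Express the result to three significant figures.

From %OS = 100·exp(−πζ/√(1−ζ²)), invert to get ζ = −ln(OS)/√(π² + ln²(OS)) with OS = 0.256.
−ln 0.256 = 1.363, so ζ = 1.363/√(π² + 1.857) = 0.398.
From t_s ≈ 4/(ζω_n): ω_n = 4/(ζ·t_s) = 4/(0.398·4.60) = 2.19 rad/s.

ω_n ≈ 2.19 rad/s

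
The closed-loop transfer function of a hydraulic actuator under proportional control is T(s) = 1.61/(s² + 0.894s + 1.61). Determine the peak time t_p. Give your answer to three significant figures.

Comparing the denominator to s² + 2ζω_n s + ω_n²: ω_n = √1.61 = 1.27 rad/s, and 2ζω_n = 0.894 so ζ = 0.894/(2·1.27) = 0.352.
The damped frequency ω_d = ω_n√(1−ζ²) = 1.19 rad/s. Then t_p = π/ω_d = 2.65 s.

t_p ≈ 2.65 s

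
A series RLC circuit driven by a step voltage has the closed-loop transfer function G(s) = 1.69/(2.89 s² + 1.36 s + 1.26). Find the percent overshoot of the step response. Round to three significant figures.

%OS ≈ 30.2%

Dividing through by 2.89: denominator becomes s² + 0.4706 s + 0.4360.
So ω_n = √0.4360 = 0.660 rad/s and ζ = 0.4706/(2·0.660) = 0.356.
Overshoot: exp(−π·0.356/√(1−0.356²)) = 0.302, i.e. 30.2%.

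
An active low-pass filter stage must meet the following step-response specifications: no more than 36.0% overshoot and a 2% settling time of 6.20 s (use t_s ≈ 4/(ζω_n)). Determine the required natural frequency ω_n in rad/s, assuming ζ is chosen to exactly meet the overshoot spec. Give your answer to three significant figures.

ω_n ≈ 2.09 rad/s

Inverting the overshoot relation: ζ = |ln 0.360|/√(π² + ln²0.360) = 0.309.
From t_s ≈ 4/(ζω_n): ω_n = 4/(ζ·t_s) = 4/(0.309·6.20) = 2.09 rad/s.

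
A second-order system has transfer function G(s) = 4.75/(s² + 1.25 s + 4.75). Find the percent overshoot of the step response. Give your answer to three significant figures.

Comparing the denominator to s² + 2ζω_n s + ω_n²: ω_n = √4.75 = 2.18 rad/s, and 2ζω_n = 1.25 so ζ = 1.25/(2·2.18) = 0.287.
%OS = 100 e^{−πζ/√(1−ζ²)} with ζ = 0.287 gives 39.0%.

%OS ≈ 39.0%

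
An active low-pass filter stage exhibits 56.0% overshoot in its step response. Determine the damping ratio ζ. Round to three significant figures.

ζ ≈ 0.181

Inverting the overshoot relation: ζ = |ln 0.560|/√(π² + ln²0.560) = 0.181.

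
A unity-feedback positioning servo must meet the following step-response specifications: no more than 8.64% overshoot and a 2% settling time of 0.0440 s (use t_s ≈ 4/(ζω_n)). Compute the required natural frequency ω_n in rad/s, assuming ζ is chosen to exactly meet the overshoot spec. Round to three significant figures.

ω_n ≈ 148 rad/s

ζ = −ln(OS)/√(π² + (ln OS)²). With OS = 0.0864, ln OS = −2.449 and ζ = 2.449/3.983 = 0.615.
Then ω_n = 4/(ζ t_s) = 4/(0.615 × 0.0440) = 148 rad/s.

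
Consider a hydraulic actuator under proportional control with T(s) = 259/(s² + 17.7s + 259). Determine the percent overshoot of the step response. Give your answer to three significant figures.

Comparing the denominator to s² + 2ζω_n s + ω_n²: ω_n = √259 = 16.1 rad/s, and 2ζω_n = 17.7 so ζ = 17.7/(2·16.1) = 0.550.
%OS = 100·exp(−πζ/√(1−ζ²)) = 12.6%.

%OS ≈ 12.6%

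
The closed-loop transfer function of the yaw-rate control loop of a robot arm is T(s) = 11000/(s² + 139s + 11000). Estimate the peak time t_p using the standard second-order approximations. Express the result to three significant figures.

t_p ≈ 0.0400 s

Comparing the denominator to s² + 2ζω_n s + ω_n²: ω_n = √11000 = 105 rad/s, and 2ζω_n = 139 so ζ = 139/(2·105) = 0.663.
ω_d = ω_n√(1−ζ²) = 78.5 rad/s. Then t_p = π/ω_d = 0.0400 s.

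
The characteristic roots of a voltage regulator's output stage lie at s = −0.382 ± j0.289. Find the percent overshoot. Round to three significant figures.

The poles are at −σ ± jω_d with σ = 0.382 and ω_d = 0.289, so ω_n = √(σ²+ω_d²) = 0.479 rad/s and ζ = σ/ω_n = 0.797.
%OS = 100 e^{−πζ/√(1−ζ²)} with ζ = 0.797 gives 1.57%.

%OS ≈ 1.57%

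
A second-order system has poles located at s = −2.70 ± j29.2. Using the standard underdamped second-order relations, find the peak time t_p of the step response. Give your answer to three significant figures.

t_p = π/ω_d with ω_d = 29.2 (the imaginary part), so t_p = 0.108 s.

t_p ≈ 0.108 s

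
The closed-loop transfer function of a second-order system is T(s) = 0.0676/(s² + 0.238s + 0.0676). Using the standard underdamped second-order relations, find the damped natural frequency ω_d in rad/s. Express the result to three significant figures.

ω_n = √0.0676 = 0.260 rad/s; ζ = 0.238/(2·0.260) = 0.458.
ω_d = ω_n√(1−ζ²) = 0.231 rad/s.

ω_d ≈ 0.231 rad/s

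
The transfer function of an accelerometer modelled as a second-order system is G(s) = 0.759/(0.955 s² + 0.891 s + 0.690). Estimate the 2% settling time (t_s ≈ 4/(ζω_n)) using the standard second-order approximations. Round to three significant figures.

t_s ≈ 8.57 s

Dividing through by 0.955: denominator becomes s² + 0.9330 s + 0.7225.
So ω_n = √0.7225 = 0.850 rad/s and ζ = 0.9330/(2·0.850) = 0.549.
t_s ≈ 4/(ζω_n) = 8.57 s.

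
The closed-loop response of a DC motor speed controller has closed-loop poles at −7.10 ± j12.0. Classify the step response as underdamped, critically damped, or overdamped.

underdamped

Since the poles form a complex-conjugate pair with nonzero imaginary part, the response is underdamped.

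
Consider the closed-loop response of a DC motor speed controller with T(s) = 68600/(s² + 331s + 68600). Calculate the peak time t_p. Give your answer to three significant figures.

t_p ≈ 0.0155 s

Comparing the denominator to s² + 2ζω_n s + ω_n²: ω_n = √68600 = 262 rad/s, and 2ζω_n = 331 so ζ = 331/(2·262) = 0.632.
ω_d = 262·√(1 − 0.632²) = 203 rad/s. Then t_p = π/ω_d = 0.0155 s.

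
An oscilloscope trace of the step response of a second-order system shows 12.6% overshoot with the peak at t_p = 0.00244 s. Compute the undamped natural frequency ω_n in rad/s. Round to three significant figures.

The overshoot fixes ζ = −ln(OS)/√(π²+ln²(OS)) = 0.550.
From t_p = π/ω_d, ω_d = π/0.00244 = 1290 rad/s, so ω_n = ω_d/√(1−ζ²) = 1540 rad/s.

ω_n ≈ 1540 rad/s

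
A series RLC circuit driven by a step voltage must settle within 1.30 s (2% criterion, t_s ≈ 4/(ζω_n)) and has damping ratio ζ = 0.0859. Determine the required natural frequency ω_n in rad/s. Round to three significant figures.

ω_n ≈ 35.8 rad/s

Rearranging t_s ≈ 4/(ζω_n) gives ω_n = 4/(ζ·t_s) = 4/(0.0859 × 1.30) = 35.8 rad/s.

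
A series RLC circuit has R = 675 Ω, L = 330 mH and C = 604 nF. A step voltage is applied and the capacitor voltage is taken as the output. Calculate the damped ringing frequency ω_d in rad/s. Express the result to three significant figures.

ω_d ≈ 1990 rad/s

For a series RLC circuit (capacitor voltage as output), ω_n = 1/√(LC) = 1/√(330 mH · 604 nF) = 2240 rad/s.
ζ = (R/2)·√(C/L) = (675/2)·√(604 nF/330 mH) = 0.457.
The damped frequency ω_d = ω_n√(1−ζ²) = 1990 rad/s.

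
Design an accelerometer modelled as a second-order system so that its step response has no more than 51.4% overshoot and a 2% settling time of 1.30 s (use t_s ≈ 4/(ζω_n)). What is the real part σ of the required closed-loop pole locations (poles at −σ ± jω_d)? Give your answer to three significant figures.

σ ≈ 3.08

The settling-time spec alone fixes σ = ζω_n = 4/t_s = 4/1.30 = 3.08.
(Overshoot then fixes ζ = 0.207 and hence ω_d = σ·√(1−ζ²)/ζ = 14.5 rad/s.)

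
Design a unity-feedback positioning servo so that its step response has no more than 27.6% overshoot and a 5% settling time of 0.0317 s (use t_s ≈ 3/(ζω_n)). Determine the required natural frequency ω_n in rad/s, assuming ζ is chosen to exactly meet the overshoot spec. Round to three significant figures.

ζ = −ln(OS)/√(π² + (ln OS)²). With OS = 0.276, ln OS = −1.287 and ζ = 1.287/3.395 = 0.379.
Then ω_n = 3/(ζ t_s) = 3/(0.379 × 0.0317) = 250 rad/s.

ω_n ≈ 250 rad/s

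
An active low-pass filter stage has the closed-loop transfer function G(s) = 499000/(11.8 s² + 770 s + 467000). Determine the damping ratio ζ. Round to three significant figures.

ζ ≈ 0.164

Dividing through by 11.8: denominator becomes s² + 65.25 s + 39580.
So ω_n = √39580 = 199 rad/s and ζ = 65.25/(2·199) = 0.164.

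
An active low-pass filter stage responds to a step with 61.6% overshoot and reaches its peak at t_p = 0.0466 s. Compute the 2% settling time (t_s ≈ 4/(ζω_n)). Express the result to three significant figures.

t_s ≈ 0.385 s

The overshoot fixes ζ = −ln(OS)/√(π²+ln²(OS)) = 0.152.
From t_p = π/ω_d, ω_d = π/0.0466 = 67.4 rad/s, so ω_n = ω_d/√(1−ζ²) = 68.2 rad/s.
t_s ≈ 4/(ζω_n) = 4/(0.152·68.2) = 0.385 s.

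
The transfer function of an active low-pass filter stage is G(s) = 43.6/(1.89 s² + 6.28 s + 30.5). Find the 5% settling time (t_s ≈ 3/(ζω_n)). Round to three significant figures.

t_s ≈ 1.81 s

Dividing through by 1.89: denominator becomes s² + 3.323 s + 16.14.
So ω_n = √16.14 = 4.02 rad/s and ζ = 3.323/(2·4.02) = 0.414.
t_s ≈ 3/(ζω_n) = 1.81 s.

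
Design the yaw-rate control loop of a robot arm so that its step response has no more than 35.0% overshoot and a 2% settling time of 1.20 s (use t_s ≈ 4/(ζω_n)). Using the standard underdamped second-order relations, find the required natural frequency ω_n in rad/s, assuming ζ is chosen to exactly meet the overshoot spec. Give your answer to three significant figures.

ζ = −ln(OS)/√(π² + (ln OS)²). With OS = 0.350, ln OS = −1.050 and ζ = 1.050/3.312 = 0.317.
From t_s ≈ 4/(ζω_n): ω_n = 4/(ζ·t_s) = 4/(0.317·1.20) = 10.5 rad/s.

ω_n ≈ 10.5 rad/s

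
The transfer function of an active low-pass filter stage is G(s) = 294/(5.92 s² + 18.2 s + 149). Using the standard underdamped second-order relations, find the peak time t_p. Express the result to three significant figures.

Dividing through by 5.92: denominator becomes s² + 3.074 s + 25.17.
So ω_n = √25.17 = 5.02 rad/s and ζ = 3.074/(2·5.02) = 0.306.
ω_d = 5.02·√(1 − 0.306²) = 4.78 rad/s. t_p = π/ω_d = 0.658 s.

t_p ≈ 0.658 s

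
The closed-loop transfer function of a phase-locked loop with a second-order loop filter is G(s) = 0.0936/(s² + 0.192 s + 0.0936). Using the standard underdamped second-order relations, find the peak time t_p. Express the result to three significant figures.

Comparing the denominator to s² + 2ζω_n s + ω_n²: ω_n = √0.0936 = 0.306 rad/s, and 2ζω_n = 0.192 so ζ = 0.192/(2·0.306) = 0.314.
ω_d = 0.306·√(1 − 0.314²) = 0.290 rad/s. Then t_p = π/ω_d = 10.8 s.

t_p ≈ 10.8 s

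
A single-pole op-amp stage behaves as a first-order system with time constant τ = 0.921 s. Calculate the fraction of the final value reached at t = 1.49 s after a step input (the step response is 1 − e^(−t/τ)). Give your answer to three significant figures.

y/y_∞ ≈ 0.802

y(t)/y_∞ = 1 − e^(−t/τ) = 1 − e^(−1.49/0.921) = 1 − e^(−1.62) = 0.802.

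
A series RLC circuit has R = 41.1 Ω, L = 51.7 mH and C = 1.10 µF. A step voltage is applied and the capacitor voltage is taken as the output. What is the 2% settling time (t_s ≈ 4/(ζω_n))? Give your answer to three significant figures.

For a series RLC circuit (capacitor voltage as output), ω_n = 1/√(LC) = 1/√(51.7 mH · 1.10 µF) = 4190 rad/s.
ζ = (R/2)·√(C/L) = (41.1/2)·√(1.10 µF/51.7 mH) = 0.0948.
t_s ≈ 4/(ζω_n) = 0.0101 s.

t_s ≈ 0.0101 s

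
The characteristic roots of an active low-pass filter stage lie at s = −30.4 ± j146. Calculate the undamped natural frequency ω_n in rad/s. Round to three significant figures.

|pole| = ω_n = √(30.4² + 146²) = 149 rad/s; ζ = cos θ = σ/ω_n = 0.204.

ω_n ≈ 149 rad/s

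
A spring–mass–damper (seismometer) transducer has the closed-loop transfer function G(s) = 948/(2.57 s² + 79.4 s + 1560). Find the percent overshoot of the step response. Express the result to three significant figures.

Dividing through by 2.57: denominator becomes s² + 30.89 s + 607.0.
So ω_n = √607.0 = 24.6 rad/s and ζ = 30.89/(2·24.6) = 0.627.
%OS = 100·exp(−πζ/√(1−ζ²)) = 7.98%.

%OS ≈ 7.98%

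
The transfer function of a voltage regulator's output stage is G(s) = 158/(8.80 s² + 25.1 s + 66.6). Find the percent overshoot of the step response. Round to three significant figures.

%OS ≈ 14.9%

Dividing through by 8.80: denominator becomes s² + 2.852 s + 7.568.
So ω_n = √7.568 = 2.75 rad/s and ζ = 2.852/(2·2.75) = 0.518.
%OS = 100 e^{−πζ/√(1−ζ²)} with ζ = 0.518 gives 14.9%.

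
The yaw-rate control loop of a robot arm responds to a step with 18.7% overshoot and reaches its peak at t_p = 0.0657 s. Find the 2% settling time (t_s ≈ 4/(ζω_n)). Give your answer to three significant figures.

t_s ≈ 0.157 s

The overshoot fixes ζ = −ln(OS)/√(π²+ln²(OS)) = 0.471.
From t_p = π/ω_d, ω_d = π/0.0657 = 47.8 rad/s, so ω_n = ω_d/√(1−ζ²) = 54.2 rad/s.
t_s ≈ 4/(ζω_n) = 4/(0.471·54.2) = 0.157 s.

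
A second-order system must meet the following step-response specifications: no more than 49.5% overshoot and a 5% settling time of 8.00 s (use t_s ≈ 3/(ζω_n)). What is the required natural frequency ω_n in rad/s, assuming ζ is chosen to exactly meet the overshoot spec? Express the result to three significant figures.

ω_n ≈ 1.72 rad/s

Inverting the overshoot relation: ζ = |ln 0.495|/√(π² + ln²0.495) = 0.218.
From t_s ≈ 3/(ζω_n): ω_n = 3/(ζ·t_s) = 3/(0.218·8.00) = 1.72 rad/s.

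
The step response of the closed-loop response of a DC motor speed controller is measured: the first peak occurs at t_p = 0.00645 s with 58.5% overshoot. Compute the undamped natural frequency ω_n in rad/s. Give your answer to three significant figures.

ω_n ≈ 494 rad/s

ζ from %OS: ζ = |ln 0.585|/√(π²+ln²0.585) = 0.168.
t_p = π/ω_d ⇒ ω_d = 487 rad/s; then ω_n = ω_d/√(1−ζ²) = 494 rad/s.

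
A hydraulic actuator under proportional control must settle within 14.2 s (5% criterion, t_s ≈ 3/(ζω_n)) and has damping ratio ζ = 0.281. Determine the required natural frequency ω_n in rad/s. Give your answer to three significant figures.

ω_n ≈ 0.752 rad/s

Rearranging t_s ≈ 3/(ζω_n) gives ω_n = 3/(ζ·t_s) = 3/(0.281 × 14.2) = 0.752 rad/s.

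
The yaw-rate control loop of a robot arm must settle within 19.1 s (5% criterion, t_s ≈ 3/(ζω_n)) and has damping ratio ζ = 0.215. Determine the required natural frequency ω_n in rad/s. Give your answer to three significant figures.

ω_n ≈ 0.731 rad/s

Rearranging t_s ≈ 3/(ζω_n) gives ω_n = 3/(ζ·t_s) = 3/(0.215 × 19.1) = 0.731 rad/s.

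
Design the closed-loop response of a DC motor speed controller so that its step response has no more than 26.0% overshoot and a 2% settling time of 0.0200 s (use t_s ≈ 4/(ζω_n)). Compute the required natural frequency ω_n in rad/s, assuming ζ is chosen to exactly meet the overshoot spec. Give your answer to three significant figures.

ω_n ≈ 508 rad/s

From %OS = 100·exp(−πζ/√(1−ζ²)), invert to get ζ = −ln(OS)/√(π² + ln²(OS)) with OS = 0.260.
−ln 0.260 = 1.347, so ζ = 1.347/√(π² + 1.815) = 0.394.
Then ω_n = 4/(ζ t_s) = 4/(0.394 × 0.0200) = 508 rad/s.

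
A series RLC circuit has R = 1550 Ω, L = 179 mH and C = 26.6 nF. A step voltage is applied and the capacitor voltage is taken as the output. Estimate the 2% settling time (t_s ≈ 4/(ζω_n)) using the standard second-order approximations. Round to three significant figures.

t_s ≈ 0.000924 s

For a series RLC circuit (capacitor voltage as output), ω_n = 1/√(LC) = 1/√(179 mH · 26.6 nF) = 14500 rad/s.
ζ = (R/2)·√(C/L) = (1550/2)·√(26.6 nF/179 mH) = 0.299.
t_s ≈ 4/(ζω_n) = 0.000924 s.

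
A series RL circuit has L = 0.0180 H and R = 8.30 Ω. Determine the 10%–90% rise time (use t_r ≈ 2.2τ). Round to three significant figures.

τ = L/R = 0.0180/8.30 = 0.00217 s.
t_r ≈ 2.2τ = 0.00477 s.

t_r ≈ 0.00477 s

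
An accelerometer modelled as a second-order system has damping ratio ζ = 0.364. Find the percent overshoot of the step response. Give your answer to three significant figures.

For an underdamped second-order system, %OS = 100·exp(−πζ/√(1−ζ²)).
πζ/√(1−ζ²) = π·0.364/√(1−0.132) = 1.228, so %OS = 100·e^(−1.228) = 29.3%.

%OS ≈ 29.3%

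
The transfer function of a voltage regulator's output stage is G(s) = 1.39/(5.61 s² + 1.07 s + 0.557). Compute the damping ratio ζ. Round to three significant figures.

Dividing through by 5.61: denominator becomes s² + 0.1907 s + 0.09929.
So ω_n = √0.09929 = 0.315 rad/s and ζ = 0.1907/(2·0.315) = 0.303.

ζ ≈ 0.303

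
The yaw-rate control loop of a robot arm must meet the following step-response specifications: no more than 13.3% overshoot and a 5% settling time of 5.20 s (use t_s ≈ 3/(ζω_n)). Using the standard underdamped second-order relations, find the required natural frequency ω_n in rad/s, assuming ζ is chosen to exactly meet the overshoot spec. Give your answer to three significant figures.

Inverting the overshoot relation: ζ = |ln 0.133|/√(π² + ln²0.133) = 0.540.
From t_s ≈ 3/(ζω_n): ω_n = 3/(ζ·t_s) = 3/(0.540·5.20) = 1.07 rad/s.

ω_n ≈ 1.07 rad/s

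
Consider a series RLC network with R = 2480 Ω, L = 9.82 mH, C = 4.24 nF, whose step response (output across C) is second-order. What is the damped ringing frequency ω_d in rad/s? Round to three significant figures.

ω_d ≈ 89800 rad/s

For a series RLC circuit (capacitor voltage as output), ω_n = 1/√(LC) = 1/√(9.82 mH · 4.24 nF) = 155000 rad/s.
ζ = (R/2)·√(C/L) = (2480/2)·√(4.24 nF/9.82 mH) = 0.815.
The damped frequency ω_d = ω_n√(1−ζ²) = 89800 rad/s.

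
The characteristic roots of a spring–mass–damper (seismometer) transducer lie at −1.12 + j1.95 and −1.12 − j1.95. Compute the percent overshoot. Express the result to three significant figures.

%OS ≈ 16.5%

The poles are at −σ ± jω_d with σ = 1.12 and ω_d = 1.95, so ω_n = √(σ²+ω_d²) = 2.25 rad/s and ζ = σ/ω_n = 0.498.
%OS = 100·exp(−πζ/√(1−ζ²)) = 16.5%.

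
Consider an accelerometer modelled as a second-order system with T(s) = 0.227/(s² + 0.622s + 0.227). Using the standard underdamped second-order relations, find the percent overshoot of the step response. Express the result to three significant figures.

%OS ≈ 6.67%

Comparing the denominator to s² + 2ζω_n s + ω_n²: ω_n = √0.227 = 0.476 rad/s, and 2ζω_n = 0.622 so ζ = 0.622/(2·0.476) = 0.653.
Overshoot: exp(−π·0.653/√(1−0.653²)) = 0.0667, i.e. 6.67%.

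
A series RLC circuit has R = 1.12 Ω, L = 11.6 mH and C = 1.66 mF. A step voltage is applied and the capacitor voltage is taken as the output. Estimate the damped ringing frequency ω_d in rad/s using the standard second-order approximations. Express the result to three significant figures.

ω_d ≈ 223 rad/s

For a series RLC circuit (capacitor voltage as output), ω_n = 1/√(LC) = 1/√(11.6 mH · 1.66 mF) = 228 rad/s.
ζ = (R/2)·√(C/L) = (1.12/2)·√(1.66 mF/11.6 mH) = 0.212.
The damped frequency ω_d = ω_n√(1−ζ²) = 223 rad/s.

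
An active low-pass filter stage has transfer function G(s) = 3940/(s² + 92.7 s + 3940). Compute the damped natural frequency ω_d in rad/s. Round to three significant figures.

Comparing the denominator to s² + 2ζω_n s + ω_n²: ω_n = √3940 = 62.8 rad/s, and 2ζω_n = 92.7 so ζ = 92.7/(2·62.8) = 0.738.
ω_d = ω_n√(1−ζ²) = 42.3 rad/s.

ω_d ≈ 42.3 rad/s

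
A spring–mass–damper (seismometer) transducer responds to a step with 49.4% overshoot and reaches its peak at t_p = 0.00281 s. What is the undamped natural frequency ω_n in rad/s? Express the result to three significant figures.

ω_n ≈ 1150 rad/s

From the overshoot, ζ = −ln(OS)/√(π²+ln²(OS)) = 0.219.
From t_p = π/ω_d, ω_d = π/0.00281 = 1120 rad/s, so ω_n = ω_d/√(1−ζ²) = 1150 rad/s.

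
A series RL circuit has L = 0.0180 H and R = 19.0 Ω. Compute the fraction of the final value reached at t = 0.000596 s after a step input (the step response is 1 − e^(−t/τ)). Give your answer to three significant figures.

y/y_∞ ≈ 0.467

τ = L/R = 0.0180/19.0 = 0.000947 s.
y(t)/y_∞ = 1 − e^(−t/τ) = 1 − e^(−0.000596/0.000947) = 1 − e^(−0.629) = 0.467.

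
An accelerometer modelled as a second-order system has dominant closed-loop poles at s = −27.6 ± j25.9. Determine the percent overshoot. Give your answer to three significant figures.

%OS ≈ 3.52%

With σ = 27.6, ω_d = 25.9: ω_n = √(σ²+ω_d²) = 37.8 rad/s, ζ = σ/ω_n = 0.729.
%OS = 100 e^{−πζ/√(1−ζ²)} with ζ = 0.729 gives 3.52%.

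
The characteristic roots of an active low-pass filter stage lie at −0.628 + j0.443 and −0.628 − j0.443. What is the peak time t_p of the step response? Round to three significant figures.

t_p ≈ 7.09 s

t_p = π/ω_d with ω_d = 0.443 (the imaginary part), so t_p = 7.09 s.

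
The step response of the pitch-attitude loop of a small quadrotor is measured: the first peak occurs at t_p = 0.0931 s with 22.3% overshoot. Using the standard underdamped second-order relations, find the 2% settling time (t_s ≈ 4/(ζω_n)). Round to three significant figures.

t_s ≈ 0.248 s

ζ from %OS: ζ = |ln 0.223|/√(π²+ln²0.223) = 0.431.
t_p = π/ω_d ⇒ ω_d = 33.7 rad/s; then ω_n = ω_d/√(1−ζ²) = 37.4 rad/s.
t_s ≈ 4/(ζω_n) = 4/(0.431·37.4) = 0.248 s.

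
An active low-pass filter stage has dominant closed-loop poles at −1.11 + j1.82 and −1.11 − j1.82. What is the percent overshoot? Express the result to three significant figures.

%OS ≈ 14.7%

The poles are at −σ ± jω_d with σ = 1.11 and ω_d = 1.82, so ω_n = √(σ²+ω_d²) = 2.13 rad/s and ζ = σ/ω_n = 0.521.
%OS = 100 e^{−πζ/√(1−ζ²)} with ζ = 0.521 gives 14.7%.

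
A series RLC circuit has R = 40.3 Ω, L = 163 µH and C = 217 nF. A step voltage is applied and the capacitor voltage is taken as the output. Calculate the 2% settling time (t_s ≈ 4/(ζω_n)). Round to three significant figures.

t_s ≈ 0.0000324 s

For a series RLC circuit (capacitor voltage as output), ω_n = 1/√(LC) = 1/√(163 µH · 217 nF) = 168000 rad/s.
ζ = (R/2)·√(C/L) = (40.3/2)·√(217 nF/163 µH) = 0.735.
t_s ≈ 4/(ζω_n) = 0.0000324 s.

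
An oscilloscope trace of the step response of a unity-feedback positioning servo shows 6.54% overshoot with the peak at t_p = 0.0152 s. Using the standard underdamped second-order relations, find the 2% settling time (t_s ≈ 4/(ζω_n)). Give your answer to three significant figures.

ζ from %OS: ζ = |ln 0.0654|/√(π²+ln²0.0654) = 0.656.
From t_p = π/ω_d, ω_d = π/0.0152 = 207 rad/s, so ω_n = ω_d/√(1−ζ²) = 274 rad/s.
t_s ≈ 4/(ζω_n) = 4/(0.656·274) = 0.0223 s.

t_s ≈ 0.0223 s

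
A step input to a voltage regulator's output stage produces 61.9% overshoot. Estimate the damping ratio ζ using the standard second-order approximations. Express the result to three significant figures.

ζ ≈ 0.151

ζ = −ln(OS)/√(π² + (ln OS)²). With OS = 0.619, ln OS = −0.4797 and ζ = 0.4797/3.178 = 0.151.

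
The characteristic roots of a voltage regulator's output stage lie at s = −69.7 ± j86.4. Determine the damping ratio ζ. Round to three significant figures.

ζ ≈ 0.628

With σ = 69.7, ω_d = 86.4: ω_n = √(σ²+ω_d²) = 111 rad/s, ζ = σ/ω_n = 0.628.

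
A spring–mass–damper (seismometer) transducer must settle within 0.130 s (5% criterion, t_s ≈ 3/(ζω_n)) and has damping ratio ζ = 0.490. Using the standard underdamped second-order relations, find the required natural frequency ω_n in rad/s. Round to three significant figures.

Rearranging t_s ≈ 3/(ζω_n) gives ω_n = 3/(ζ·t_s) = 3/(0.490 × 0.130) = 47.1 rad/s.

ω_n ≈ 47.1 rad/s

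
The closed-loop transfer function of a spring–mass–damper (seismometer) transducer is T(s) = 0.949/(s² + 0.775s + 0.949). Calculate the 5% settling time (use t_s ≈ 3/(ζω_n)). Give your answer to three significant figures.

t_s ≈ 7.74 s

Comparing the denominator to s² + 2ζω_n s + ω_n²: ω_n = √0.949 = 0.974 rad/s, and 2ζω_n = 0.775 so ζ = 0.775/(2·0.974) = 0.398.
t_s ≈ 3/(ζω_n) = 3/(0.398·0.974) = 7.74 s.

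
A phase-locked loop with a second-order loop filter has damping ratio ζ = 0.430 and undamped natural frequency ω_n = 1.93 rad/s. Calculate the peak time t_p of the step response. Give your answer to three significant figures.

t_p ≈ 1.80 s

The damped frequency is ω_d = ω_n√(1−ζ²) = 1.93·√(1−0.185) = 1.74 rad/s.
Peak time t_p = π/ω_d = π/1.74 = 1.80 s.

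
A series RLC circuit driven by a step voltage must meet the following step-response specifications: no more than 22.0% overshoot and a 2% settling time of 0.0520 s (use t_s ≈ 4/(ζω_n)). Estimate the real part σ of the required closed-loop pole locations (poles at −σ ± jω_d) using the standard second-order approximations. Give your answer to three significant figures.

σ ≈ 76.9

The settling-time spec alone fixes σ = ζω_n = 4/t_s = 4/0.0520 = 76.9.
(Overshoot then fixes ζ = 0.434 and hence ω_d = σ·√(1−ζ²)/ζ = 160 rad/s.)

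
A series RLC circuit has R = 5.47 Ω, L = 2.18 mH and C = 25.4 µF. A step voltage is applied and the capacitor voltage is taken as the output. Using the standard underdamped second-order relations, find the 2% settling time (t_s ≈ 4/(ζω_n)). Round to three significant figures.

For a series RLC circuit (capacitor voltage as output), ω_n = 1/√(LC) = 1/√(2.18 mH · 25.4 µF) = 4250 rad/s.
ζ = (R/2)·√(C/L) = (5.47/2)·√(25.4 µF/2.18 mH) = 0.295.
t_s ≈ 4/(ζω_n) = 0.00319 s.

t_s ≈ 0.00319 s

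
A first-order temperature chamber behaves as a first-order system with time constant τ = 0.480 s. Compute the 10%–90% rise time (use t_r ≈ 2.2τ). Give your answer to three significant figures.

t_r ≈ 1.06 s

t_r ≈ 2.2τ = 1.06 s.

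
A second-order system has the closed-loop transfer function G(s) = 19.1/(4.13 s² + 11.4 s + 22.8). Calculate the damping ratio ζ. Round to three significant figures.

Dividing through by 4.13: denominator becomes s² + 2.760 s + 5.521.
So ω_n = √5.521 = 2.35 rad/s and ζ = 2.760/(2·2.35) = 0.587.

ζ ≈ 0.587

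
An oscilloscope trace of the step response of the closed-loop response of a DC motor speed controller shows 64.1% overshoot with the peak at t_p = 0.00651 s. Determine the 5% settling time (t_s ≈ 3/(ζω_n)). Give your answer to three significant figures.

t_s ≈ 0.0439 s

From the overshoot, ζ = −ln(OS)/√(π²+ln²(OS)) = 0.140.
From t_p = π/ω_d, ω_d = π/0.00651 = 483 rad/s, so ω_n = ω_d/√(1−ζ²) = 487 rad/s.
t_s ≈ 3/(ζω_n) = 3/(0.140·487) = 0.0439 s.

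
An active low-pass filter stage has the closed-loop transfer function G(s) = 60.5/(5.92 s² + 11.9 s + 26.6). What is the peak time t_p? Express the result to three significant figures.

t_p ≈ 1.68 s

Dividing through by 5.92: denominator becomes s² + 2.010 s + 4.493.
So ω_n = √4.493 = 2.12 rad/s and ζ = 2.010/(2·2.12) = 0.474.
ω_d = 2.12·√(1 − 0.474²) = 1.87 rad/s. t_p = π/ω_d = 1.68 s.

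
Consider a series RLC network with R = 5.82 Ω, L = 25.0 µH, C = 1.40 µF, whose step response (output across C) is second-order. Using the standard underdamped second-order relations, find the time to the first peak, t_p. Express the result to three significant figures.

For a series RLC circuit (capacitor voltage as output), ω_n = 1/√(LC) = 1/√(25.0 µH · 1.40 µF) = 169000 rad/s.
ζ = (R/2)·√(C/L) = (5.82/2)·√(1.40 µF/25.0 µH) = 0.689.
ω_d = 169000·√(1 − 0.689²) = 123000 rad/s. t_p = π/ω_d = 0.0000256 s.

t_p ≈ 0.0000256 s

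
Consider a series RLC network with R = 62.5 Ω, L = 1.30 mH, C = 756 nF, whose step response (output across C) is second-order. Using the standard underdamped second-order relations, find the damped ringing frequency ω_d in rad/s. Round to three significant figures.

For a series RLC circuit (capacitor voltage as output), ω_n = 1/√(LC) = 1/√(1.30 mH · 756 nF) = 31900 rad/s.
ζ = (R/2)·√(C/L) = (62.5/2)·√(756 nF/1.30 mH) = 0.754.
The damped frequency ω_d = ω_n√(1−ζ²) = 21000 rad/s.

ω_d ≈ 21000 rad/s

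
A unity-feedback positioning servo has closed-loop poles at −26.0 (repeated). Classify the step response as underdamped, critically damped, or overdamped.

Since there is a repeated negative-real pole, the response is critically damped.

critically damped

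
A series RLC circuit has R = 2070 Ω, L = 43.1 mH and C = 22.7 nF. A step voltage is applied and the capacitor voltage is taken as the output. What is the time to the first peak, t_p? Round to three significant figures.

For a series RLC circuit (capacitor voltage as output), ω_n = 1/√(LC) = 1/√(43.1 mH · 22.7 nF) = 32000 rad/s.
ζ = (R/2)·√(C/L) = (2070/2)·√(22.7 nF/43.1 mH) = 0.751.
ω_d = ω_n√(1−ζ²) = 21100 rad/s. t_p = π/ω_d = 0.000149 s.

t_p ≈ 0.000149 s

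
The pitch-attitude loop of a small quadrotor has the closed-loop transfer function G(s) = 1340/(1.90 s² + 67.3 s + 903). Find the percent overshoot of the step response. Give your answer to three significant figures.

Dividing through by 1.90: denominator becomes s² + 35.42 s + 475.3.
So ω_n = √475.3 = 21.8 rad/s and ζ = 35.42/(2·21.8) = 0.812.
Overshoot: exp(−π·0.812/√(1−0.812²)) = 0.0126, i.e. 1.26%.

%OS ≈ 1.26%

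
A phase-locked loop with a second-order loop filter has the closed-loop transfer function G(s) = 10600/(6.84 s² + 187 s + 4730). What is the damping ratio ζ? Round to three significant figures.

ζ ≈ 0.520

Dividing through by 6.84: denominator becomes s² + 27.34 s + 691.5.
So ω_n = √691.5 = 26.3 rad/s and ζ = 27.34/(2·26.3) = 0.520.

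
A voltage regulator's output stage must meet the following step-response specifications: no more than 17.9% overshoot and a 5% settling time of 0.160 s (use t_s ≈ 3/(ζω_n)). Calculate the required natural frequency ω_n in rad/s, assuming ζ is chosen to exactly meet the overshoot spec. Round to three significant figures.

From %OS = 100·exp(−πζ/√(1−ζ²)), invert to get ζ = −ln(OS)/√(π² + ln²(OS)) with OS = 0.179.
−ln 0.179 = 1.720, so ζ = 1.720/√(π² + 2.960) = 0.480.
Then ω_n = 3/(ζ t_s) = 3/(0.480 × 0.160) = 39.0 rad/s.

ω_n ≈ 39.0 rad/s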